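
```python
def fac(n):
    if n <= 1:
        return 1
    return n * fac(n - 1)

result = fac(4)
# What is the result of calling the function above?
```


fac(4)
= 4 * fac(3)
= 4 * 3 * fac(2)
= 4 * 3 * 2 * fac(1)
= 4 * 3 * 2 * 1
= 24


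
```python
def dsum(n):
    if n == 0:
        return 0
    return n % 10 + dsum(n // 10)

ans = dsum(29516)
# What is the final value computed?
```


dsum(29516)
= 6 + dsum(2951)
= 6 + 1 + dsum(295)
= 6 + 1 + 5 + dsum(29)
= 6 + 1 + 5 + 9 + dsum(2)
= 6 + 1 + 5 + 9 + 2 + dsum(0)
= 6 + 1 + 5 + 9 + 2 + 0
= 23


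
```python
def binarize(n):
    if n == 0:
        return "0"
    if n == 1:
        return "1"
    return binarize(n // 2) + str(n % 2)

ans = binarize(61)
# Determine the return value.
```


binarize(61)
= binarize(30) + "1"
= binarize(15) + "0" + "1"
= binarize(7) + "1" + "0" + "1"
= binarize(3) + "1" + "1" + "0" + "1"
= binarize(1) + "1" + "1" + "1" + "0" + "1"
= "1" + "1" + "1" + "1" + "0" + "1"
= "111101"


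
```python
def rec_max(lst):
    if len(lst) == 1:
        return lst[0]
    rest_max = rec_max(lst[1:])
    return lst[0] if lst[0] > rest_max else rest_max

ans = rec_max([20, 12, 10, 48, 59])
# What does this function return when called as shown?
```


rec_max([20, 12, 10, 48, 59])
= compare 20 with rec_max([12, 10, 48, 59])
= compare 12 with rec_max([10, 48, 59])
= compare 10 with rec_max([48, 59])
= compare 48 with rec_max([59])
Base: rec_max([59]) = 59
compare 48 with 59: max = 59
compare 10 with 59: max = 59
compare 12 with 59: max = 59
compare 20 with 59: max = 59
= 59


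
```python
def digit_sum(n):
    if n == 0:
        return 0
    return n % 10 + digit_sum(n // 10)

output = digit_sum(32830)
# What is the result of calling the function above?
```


digit_sum(32830)
= 0 + digit_sum(3283)
= 0 + 3 + digit_sum(328)
= 0 + 3 + 8 + digit_sum(32)
= 0 + 3 + 8 + 2 + digit_sum(3)
= 0 + 3 + 8 + 2 + 3 + digit_sum(0)
= 0 + 3 + 8 + 2 + 3 + 0
= 16


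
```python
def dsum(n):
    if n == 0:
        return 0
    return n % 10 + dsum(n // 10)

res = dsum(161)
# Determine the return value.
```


dsum(161)
= 1 + dsum(16)
= 1 + 6 + dsum(1)
= 1 + 6 + 1 + dsum(0)
= 1 + 6 + 1 + 0
= 8


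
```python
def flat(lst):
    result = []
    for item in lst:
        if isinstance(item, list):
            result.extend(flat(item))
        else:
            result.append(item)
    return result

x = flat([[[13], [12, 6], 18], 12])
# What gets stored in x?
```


flat([[[13], [12, 6], 18], 12])
Processing each element:
  [[13], [12, 6], 18] is a list -> flat recursively -> [13, 12, 6, 18]
  12 is not a list -> append 12
= [13, 12, 6, 18, 12]


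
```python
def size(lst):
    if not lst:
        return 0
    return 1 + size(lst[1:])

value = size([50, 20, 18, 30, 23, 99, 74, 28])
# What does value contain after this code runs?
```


size([50, 20, 18, 30, 23, 99, 74, 28])
= 1 + size([20, 18, 30, 23, 99, 74, 28])
= 1 + 1 + size([18, 30, 23, 99, 74, 28])
= 1 + 1 + 1 + size([30, 23, 99, 74, 28])
= 1 + 1 + 1 + 1 + size([23, 99, 74, 28])
= 1 + 1 + 1 + 1 + 1 + size([99, 74, 28])
= 1 + 1 + 1 + 1 + 1 + 1 + size([74, 28])
= 1 + 1 + 1 + 1 + 1 + 1 + 1 + size([28])
= 1 + 1 + 1 + 1 + 1 + 1 + 1 + 1 + size([])
= 1 + 1 + 1 + 1 + 1 + 1 + 1 + 1 + 0
= 8


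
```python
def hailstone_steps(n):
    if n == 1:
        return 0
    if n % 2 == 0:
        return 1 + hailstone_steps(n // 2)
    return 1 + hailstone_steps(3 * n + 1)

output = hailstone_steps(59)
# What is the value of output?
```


hailstone_steps(59)
59 is odd -> 3*59+1 = 178 -> hailstone_steps(178)
178 is even -> hailstone_steps(89)
89 is odd -> 3*89+1 = 268 -> hailstone_steps(268)
268 is even -> hailstone_steps(134)
134 is even -> hailstone_steps(67)
67 is odd -> 3*67+1 = 202 -> hailstone_steps(202)
202 is even -> hailstone_steps(101)
101 is odd -> 3*101+1 = 304 -> hailstone_steps(304)
304 is even -> hailstone_steps(152)
152 is even -> hailstone_steps(76)
76 is even -> hailstone_steps(38)
38 is even -> hailstone_steps(19)
19 is odd -> 3*19+1 = 58 -> hailstone_steps(58)
58 is even -> hailstone_steps(29)
29 is odd -> 3*29+1 = 88 -> hailstone_steps(88)
88 is even -> hailstone_steps(44)
44 is even -> hailstone_steps(22)
22 is even -> hailstone_steps(11)
11 is odd -> 3*11+1 = 34 -> hailstone_steps(34)
34 is even -> hailstone_steps(17)
17 is odd -> 3*17+1 = 52 -> hailstone_steps(52)
52 is even -> hailstone_steps(26)
26 is even -> hailstone_steps(13)
13 is odd -> 3*13+1 = 40 -> hailstone_steps(40)
40 is even -> hailstone_steps(20)
20 is even -> hailstone_steps(10)
10 is even -> hailstone_steps(5)
5 is odd -> 3*5+1 = 16 -> hailstone_steps(16)
16 is even -> hailstone_steps(8)
8 is even -> hailstone_steps(4)
4 is even -> hailstone_steps(2)
2 is even -> hailstone_steps(1)
Reached 1 after 32 steps
= 32


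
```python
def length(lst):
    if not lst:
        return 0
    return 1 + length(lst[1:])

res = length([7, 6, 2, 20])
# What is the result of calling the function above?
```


length([7, 6, 2, 20])
= 1 + length([6, 2, 20])
= 1 + 1 + length([2, 20])
= 1 + 1 + 1 + length([20])
= 1 + 1 + 1 + 1 + length([])
= 1 + 1 + 1 + 1 + 0
= 4


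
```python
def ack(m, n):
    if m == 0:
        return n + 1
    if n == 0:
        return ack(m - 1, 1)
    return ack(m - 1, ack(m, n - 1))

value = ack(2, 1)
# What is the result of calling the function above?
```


ack(2, 1)
= ack(1, ack(2, 0))
First compute ack(2, 0) = 3
= ack(1, 3)
= 5


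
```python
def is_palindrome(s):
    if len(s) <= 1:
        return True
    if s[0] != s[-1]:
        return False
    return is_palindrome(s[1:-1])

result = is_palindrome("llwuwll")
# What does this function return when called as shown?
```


is_palindrome("llwuwll")
"llwuwll": s[0]='l' == s[-1]='l' -> is_palindrome("lwuwl")
"lwuwl": s[0]='l' == s[-1]='l' -> is_palindrome("wuw")
"wuw": s[0]='w' == s[-1]='w' -> is_palindrome("u")
"u": len <= 1 -> True
= True


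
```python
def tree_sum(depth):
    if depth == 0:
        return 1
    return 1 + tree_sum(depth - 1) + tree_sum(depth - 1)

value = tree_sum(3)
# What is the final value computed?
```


tree_sum(3)
= 1 + tree_sum(2) + tree_sum(2)
= 1 + 2 * tree_sum(2)
tree_sum(k) = 2^(k+1) - 1
tree_sum(0) = 1
tree_sum(1) = 3
tree_sum(2) = 7
tree_sum(3) = 15
tree_sum(3) = 2^4 - 1 = 15


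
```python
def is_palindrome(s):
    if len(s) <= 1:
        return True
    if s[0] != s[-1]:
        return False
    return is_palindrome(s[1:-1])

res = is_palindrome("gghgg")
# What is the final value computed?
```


is_palindrome("gghgg")
"gghgg": s[0]='g' == s[-1]='g' -> is_palindrome("ghg")
"ghg": s[0]='g' == s[-1]='g' -> is_palindrome("h")
"h": len <= 1 -> True
= True


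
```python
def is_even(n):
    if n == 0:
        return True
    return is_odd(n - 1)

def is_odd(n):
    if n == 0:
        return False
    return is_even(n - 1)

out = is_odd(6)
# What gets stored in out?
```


is_odd(6)
= is_even(5)
= is_odd(4)
= is_even(3)
= is_odd(2)
= is_even(1)
= is_odd(0)
n == 0: return False
= False


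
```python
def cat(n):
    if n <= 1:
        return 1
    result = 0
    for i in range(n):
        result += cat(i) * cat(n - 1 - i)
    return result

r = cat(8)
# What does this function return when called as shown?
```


cat(8)
= sum of cat(i) * cat(8-1-i) for i in 0..7
First compute sub-values bottom-up:
  cat(0) = 1, cat(1) = 1
  cat(2) = 1*1 + 1*1 = 2
  cat(3) = 1*2 + 1*1 + 2*1 = 5
  cat(4) = 1*5 + 1*2 + 2*1 + 5*1 = 14
  cat(5) = 1*14 + 1*5 + 2*2 + 5*1 + 14*1 = 42
  cat(6) = 1*42 + 1*14 + 2*5 + 5*2 + 14*1 + 42*1 = 132
  cat(7) = 1*132 + 1*42 + 2*14 + 5*5 + 14*2 + 42*1 + 132*1 = 429
Now cat(8):
  cat(0)*cat(7) = 1*429 = 429
  cat(1)*cat(6) = 1*132 = 132
  cat(2)*cat(5) = 2*42 = 84
  cat(3)*cat(4) = 5*14 = 70
  cat(4)*cat(3) = 14*5 = 70
  cat(5)*cat(2) = 42*2 = 84
  cat(6)*cat(1) = 132*1 = 132
  cat(7)*cat(0) = 429*1 = 429
= 429 + 132 + 84 + 70 + 70 + 84 + 132 + 429
= 1430


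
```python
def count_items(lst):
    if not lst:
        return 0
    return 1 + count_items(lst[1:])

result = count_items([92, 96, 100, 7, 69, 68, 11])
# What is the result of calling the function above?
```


count_items([92, 96, 100, 7, 69, 68, 11])
= 1 + count_items([96, 100, 7, 69, 68, 11])
= 1 + 1 + count_items([100, 7, 69, 68, 11])
= 1 + 1 + 1 + count_items([7, 69, 68, 11])
= 1 + 1 + 1 + 1 + count_items([69, 68, 11])
= 1 + 1 + 1 + 1 + 1 + count_items([68, 11])
= 1 + 1 + 1 + 1 + 1 + 1 + count_items([11])
= 1 + 1 + 1 + 1 + 1 + 1 + 1 + count_items([])
= 1 + 1 + 1 + 1 + 1 + 1 + 1 + 0
= 7


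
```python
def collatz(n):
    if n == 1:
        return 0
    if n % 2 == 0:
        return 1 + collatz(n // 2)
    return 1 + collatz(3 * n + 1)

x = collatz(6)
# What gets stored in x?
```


collatz(6)
6 is even -> collatz(3)
3 is odd -> 3*3+1 = 10 -> collatz(10)
10 is even -> collatz(5)
5 is odd -> 3*5+1 = 16 -> collatz(16)
16 is even -> collatz(8)
8 is even -> collatz(4)
4 is even -> collatz(2)
2 is even -> collatz(1)
Reached 1 after 8 steps
= 8


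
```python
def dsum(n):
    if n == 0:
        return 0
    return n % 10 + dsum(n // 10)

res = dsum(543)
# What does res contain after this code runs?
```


dsum(543)
= 3 + dsum(54)
= 3 + 4 + dsum(5)
= 3 + 4 + 5 + dsum(0)
= 3 + 4 + 5 + 0
= 12


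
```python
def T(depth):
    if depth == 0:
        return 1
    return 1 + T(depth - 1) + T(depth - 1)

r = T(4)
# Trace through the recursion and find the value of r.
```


T(4)
= 1 + T(3) + T(3)
= 1 + 2 * T(3)
T(k) = 2^(k+1) - 1
T(0) = 1
T(1) = 3
T(2) = 7
T(3) = 15
T(4) = 31
T(4) = 2^5 - 1 = 31


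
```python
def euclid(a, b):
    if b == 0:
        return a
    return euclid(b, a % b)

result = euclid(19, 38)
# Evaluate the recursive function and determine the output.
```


euclid(19, 38)
= euclid(38, 19 % 38) = euclid(38, 19)
= euclid(19, 38 % 19) = euclid(19, 0)
b == 0, return a = 19


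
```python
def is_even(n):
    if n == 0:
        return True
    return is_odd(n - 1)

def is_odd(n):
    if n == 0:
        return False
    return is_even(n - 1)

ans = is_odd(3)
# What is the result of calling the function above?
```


is_odd(3)
= is_even(2)
= is_odd(1)
= is_even(0)
n == 0: return True
= True


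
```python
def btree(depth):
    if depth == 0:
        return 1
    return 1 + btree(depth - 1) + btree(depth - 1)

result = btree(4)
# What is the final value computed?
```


btree(4)
= 1 + btree(3) + btree(3)
= 1 + 2 * btree(3)
btree(k) = 2^(k+1) - 1
btree(0) = 1
btree(1) = 3
btree(2) = 7
btree(3) = 15
btree(4) = 31
btree(4) = 2^5 - 1 = 31


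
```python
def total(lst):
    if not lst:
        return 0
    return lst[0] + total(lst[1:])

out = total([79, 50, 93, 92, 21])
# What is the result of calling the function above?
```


total([79, 50, 93, 92, 21])
= 79 + total([50, 93, 92, 21])
= 79 + 50 + total([93, 92, 21])
= 79 + 50 + 93 + total([92, 21])
= 79 + 50 + 93 + 92 + total([21])
= 79 + 50 + 93 + 92 + 21 + total([])
= 79 + 50 + 93 + 92 + 21 + 0
= 335


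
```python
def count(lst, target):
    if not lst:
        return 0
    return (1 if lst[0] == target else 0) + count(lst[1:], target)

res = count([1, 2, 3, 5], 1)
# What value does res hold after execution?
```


count([1, 2, 3, 5], 1)
lst[0]=1 == 1: 1 + count([2, 3, 5], 1)
lst[0]=2 != 1: 0 + count([3, 5], 1)
lst[0]=3 != 1: 0 + count([5], 1)
lst[0]=5 != 1: 0 + count([], 1)
= 1


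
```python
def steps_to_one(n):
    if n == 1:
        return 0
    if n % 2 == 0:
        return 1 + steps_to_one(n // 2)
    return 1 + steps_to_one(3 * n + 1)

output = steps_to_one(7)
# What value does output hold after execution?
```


steps_to_one(7)
7 is odd -> 3*7+1 = 22 -> steps_to_one(22)
22 is even -> steps_to_one(11)
11 is odd -> 3*11+1 = 34 -> steps_to_one(34)
34 is even -> steps_to_one(17)
17 is odd -> 3*17+1 = 52 -> steps_to_one(52)
52 is even -> steps_to_one(26)
26 is even -> steps_to_one(13)
13 is odd -> 3*13+1 = 40 -> steps_to_one(40)
40 is even -> steps_to_one(20)
20 is even -> steps_to_one(10)
10 is even -> steps_to_one(5)
5 is odd -> 3*5+1 = 16 -> steps_to_one(16)
16 is even -> steps_to_one(8)
8 is even -> steps_to_one(4)
4 is even -> steps_to_one(2)
2 is even -> steps_to_one(1)
Reached 1 after 16 steps
= 16


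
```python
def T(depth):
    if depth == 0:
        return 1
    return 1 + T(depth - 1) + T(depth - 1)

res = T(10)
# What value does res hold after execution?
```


T(10)
= 1 + T(9) + T(9)
= 1 + 2 * T(9)
T(k) = 2^(k+1) - 1
T(0) = 1
T(1) = 3
T(2) = 7
T(3) = 15
T(4) = 31
T(10) = 2^11 - 1 = 2047


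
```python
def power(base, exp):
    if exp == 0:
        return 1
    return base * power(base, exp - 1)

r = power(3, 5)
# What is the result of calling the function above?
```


power(3, 5)
= 3 * power(3, 4)
= 3 * 3 * power(3, 3)
= 3 * 3 * 3 * power(3, 2)
= 3 * 3 * 3 * 3 * power(3, 1)
= 3 * 3 * 3 * 3 * 3 * power(3, 0)
= 3 * 3 * 3 * 3 * 3 * 1
= 243


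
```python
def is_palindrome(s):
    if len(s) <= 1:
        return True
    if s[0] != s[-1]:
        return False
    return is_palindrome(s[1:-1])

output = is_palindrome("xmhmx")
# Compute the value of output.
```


is_palindrome("xmhmx")
"xmhmx": s[0]='x' == s[-1]='x' -> is_palindrome("mhm")
"mhm": s[0]='m' == s[-1]='m' -> is_palindrome("h")
"h": len <= 1 -> True
= True


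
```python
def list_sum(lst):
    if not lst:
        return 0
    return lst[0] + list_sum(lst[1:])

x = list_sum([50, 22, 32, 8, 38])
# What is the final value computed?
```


list_sum([50, 22, 32, 8, 38])
= 50 + list_sum([22, 32, 8, 38])
= 50 + 22 + list_sum([32, 8, 38])
= 50 + 22 + 32 + list_sum([8, 38])
= 50 + 22 + 32 + 8 + list_sum([38])
= 50 + 22 + 32 + 8 + 38 + list_sum([])
= 50 + 22 + 32 + 8 + 38 + 0
= 150


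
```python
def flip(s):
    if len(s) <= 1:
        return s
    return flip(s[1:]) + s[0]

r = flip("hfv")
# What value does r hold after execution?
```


flip("hfv")
= flip("fv") + "h"
= flip("v") + "f" + "h"
= "v" + "f" + "h"
= "vfh"


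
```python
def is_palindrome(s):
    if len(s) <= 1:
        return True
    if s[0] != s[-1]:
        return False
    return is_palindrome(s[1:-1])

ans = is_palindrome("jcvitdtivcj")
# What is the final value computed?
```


is_palindrome("jcvitdtivcj")
"jcvitdtivcj": s[0]='j' == s[-1]='j' -> is_palindrome("cvitdtivc")
"cvitdtivc": s[0]='c' == s[-1]='c' -> is_palindrome("vitdtiv")
"vitdtiv": s[0]='v' == s[-1]='v' -> is_palindrome("itdti")
"itdti": s[0]='i' == s[-1]='i' -> is_palindrome("tdt")
"tdt": s[0]='t' == s[-1]='t' -> is_palindrome("d")
"d": len <= 1 -> True
= True


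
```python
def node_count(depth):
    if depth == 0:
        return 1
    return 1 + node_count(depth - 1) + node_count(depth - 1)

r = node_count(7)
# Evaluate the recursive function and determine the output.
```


node_count(7)
= 1 + node_count(6) + node_count(6)
= 1 + 2 * node_count(6)
node_count(k) = 2^(k+1) - 1
node_count(0) = 1
node_count(1) = 3
node_count(2) = 7
node_count(3) = 15
node_count(4) = 31
node_count(7) = 2^8 - 1 = 255


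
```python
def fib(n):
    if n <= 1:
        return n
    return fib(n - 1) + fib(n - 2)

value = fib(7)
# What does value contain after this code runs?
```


fib(7)
= fib(6) + fib(5)
= (fib(5) + fib(4)) + fib(5)
Computing bottom-up: fib(0)=0, fib(1)=1, fib(2)=1, fib(3)=2, fib(4)=3, fib(5)=5, fib(6)=8, fib(7)=13
= 13


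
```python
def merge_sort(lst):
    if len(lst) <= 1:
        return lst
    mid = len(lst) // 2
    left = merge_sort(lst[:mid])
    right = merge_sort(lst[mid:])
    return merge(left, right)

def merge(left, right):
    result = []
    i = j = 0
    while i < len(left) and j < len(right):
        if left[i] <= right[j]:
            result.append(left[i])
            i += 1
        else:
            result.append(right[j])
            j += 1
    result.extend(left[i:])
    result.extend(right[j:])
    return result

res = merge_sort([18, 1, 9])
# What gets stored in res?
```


merge_sort([18, 1, 9])
Split into [18] and [1, 9]
Left sorted: [18]
Right sorted: [1, 9]
Merge [18] and [1, 9]
= [1, 9, 18]


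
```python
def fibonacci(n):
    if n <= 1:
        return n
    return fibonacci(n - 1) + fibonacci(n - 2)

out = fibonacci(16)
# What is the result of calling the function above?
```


fibonacci(16)
= fibonacci(15) + fibonacci(14)
= (fibonacci(14) + fibonacci(13)) + fibonacci(14)
Computing bottom-up: fibonacci(0)=0, fibonacci(1)=1, fibonacci(2)=1, fibonacci(3)=2, fibonacci(4)=3, fibonacci(5)=5, fibonacci(6)=8, fibonacci(7)=13, fibonacci(8)=21, fibonacci(9)=34, fibonacci(10)=55, fibonacci(11)=89, fibonacci(12)=144, fibonacci(13)=233, fibonacci(14)=377, fibonacci(15)=610, fibonacci(16)=987
= 987


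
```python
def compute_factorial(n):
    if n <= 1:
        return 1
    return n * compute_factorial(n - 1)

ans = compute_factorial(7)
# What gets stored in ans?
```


compute_factorial(7)
= 7 * compute_factorial(6)
= 7 * 6 * compute_factorial(5)
= 7 * 6 * 5 * compute_factorial(4)
= 7 * 6 * 5 * 4 * compute_factorial(3)
= 7 * 6 * 5 * 4 * 3 * compute_factorial(2)
= 7 * 6 * 5 * 4 * 3 * 2 * compute_factorial(1)
= 7 * 6 * 5 * 4 * 3 * 2 * 1
= 5040


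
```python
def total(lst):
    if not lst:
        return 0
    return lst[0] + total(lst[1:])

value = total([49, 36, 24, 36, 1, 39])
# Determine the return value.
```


total([49, 36, 24, 36, 1, 39])
= 49 + total([36, 24, 36, 1, 39])
= 49 + 36 + total([24, 36, 1, 39])
= 49 + 36 + 24 + total([36, 1, 39])
= 49 + 36 + 24 + 36 + total([1, 39])
= 49 + 36 + 24 + 36 + 1 + total([39])
= 49 + 36 + 24 + 36 + 1 + 39 + total([])
= 49 + 36 + 24 + 36 + 1 + 39 + 0
= 185


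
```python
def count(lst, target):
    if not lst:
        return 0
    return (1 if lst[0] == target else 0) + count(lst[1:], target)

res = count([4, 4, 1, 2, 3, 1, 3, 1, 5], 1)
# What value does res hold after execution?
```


count([4, 4, 1, 2, 3, 1, 3, 1, 5], 1)
lst[0]=4 != 1: 0 + count([4, 1, 2, 3, 1, 3, 1, 5], 1)
lst[0]=4 != 1: 0 + count([1, 2, 3, 1, 3, 1, 5], 1)
lst[0]=1 == 1: 1 + count([2, 3, 1, 3, 1, 5], 1)
lst[0]=2 != 1: 0 + count([3, 1, 3, 1, 5], 1)
lst[0]=3 != 1: 0 + count([1, 3, 1, 5], 1)
lst[0]=1 == 1: 1 + count([3, 1, 5], 1)
lst[0]=3 != 1: 0 + count([1, 5], 1)
lst[0]=1 == 1: 1 + count([5], 1)
lst[0]=5 != 1: 0 + count([], 1)
= 3


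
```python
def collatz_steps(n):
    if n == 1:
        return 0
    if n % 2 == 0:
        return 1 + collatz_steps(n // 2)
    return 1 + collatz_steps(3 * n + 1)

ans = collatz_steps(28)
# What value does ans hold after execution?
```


collatz_steps(28)
28 is even -> collatz_steps(14)
14 is even -> collatz_steps(7)
7 is odd -> 3*7+1 = 22 -> collatz_steps(22)
22 is even -> collatz_steps(11)
11 is odd -> 3*11+1 = 34 -> collatz_steps(34)
34 is even -> collatz_steps(17)
17 is odd -> 3*17+1 = 52 -> collatz_steps(52)
52 is even -> collatz_steps(26)
26 is even -> collatz_steps(13)
13 is odd -> 3*13+1 = 40 -> collatz_steps(40)
40 is even -> collatz_steps(20)
20 is even -> collatz_steps(10)
10 is even -> collatz_steps(5)
5 is odd -> 3*5+1 = 16 -> collatz_steps(16)
16 is even -> collatz_steps(8)
8 is even -> collatz_steps(4)
4 is even -> collatz_steps(2)
2 is even -> collatz_steps(1)
Reached 1 after 18 steps
= 18


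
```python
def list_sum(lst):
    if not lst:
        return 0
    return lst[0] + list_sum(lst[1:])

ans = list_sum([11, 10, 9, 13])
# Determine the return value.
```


list_sum([11, 10, 9, 13])
= 11 + list_sum([10, 9, 13])
= 11 + 10 + list_sum([9, 13])
= 11 + 10 + 9 + list_sum([13])
= 11 + 10 + 9 + 13 + list_sum([])
= 11 + 10 + 9 + 13 + 0
= 43


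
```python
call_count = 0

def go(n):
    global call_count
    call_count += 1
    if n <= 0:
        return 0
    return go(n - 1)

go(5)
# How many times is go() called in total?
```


go(5) calls go(4) calls ... calls go(0)
Total calls: 5 + 1 (for base case) = 6


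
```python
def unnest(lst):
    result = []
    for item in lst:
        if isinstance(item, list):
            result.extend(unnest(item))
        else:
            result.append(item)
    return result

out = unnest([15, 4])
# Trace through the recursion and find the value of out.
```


unnest([15, 4])
Processing each element:
  15 is not a list -> append 15
  4 is not a list -> append 4
= [15, 4]


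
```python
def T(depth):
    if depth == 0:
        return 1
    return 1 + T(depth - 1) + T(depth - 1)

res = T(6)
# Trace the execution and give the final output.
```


T(6)
= 1 + T(5) + T(5)
= 1 + 2 * T(5)
T(k) = 2^(k+1) - 1
T(0) = 1
T(1) = 3
T(2) = 7
T(3) = 15
T(4) = 31
T(6) = 2^7 - 1 = 127


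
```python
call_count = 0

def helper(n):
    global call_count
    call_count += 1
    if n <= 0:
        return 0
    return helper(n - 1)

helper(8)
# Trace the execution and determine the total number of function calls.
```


helper(8) calls helper(7) calls ... calls helper(0)
Total calls: 8 + 1 (for base case) = 9


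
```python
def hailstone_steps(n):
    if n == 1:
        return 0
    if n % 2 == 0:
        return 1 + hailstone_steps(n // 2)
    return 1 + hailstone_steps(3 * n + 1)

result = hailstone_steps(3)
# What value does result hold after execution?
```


hailstone_steps(3)
3 is odd -> 3*3+1 = 10 -> hailstone_steps(10)
10 is even -> hailstone_steps(5)
5 is odd -> 3*5+1 = 16 -> hailstone_steps(16)
16 is even -> hailstone_steps(8)
8 is even -> hailstone_steps(4)
4 is even -> hailstone_steps(2)
2 is even -> hailstone_steps(1)
Reached 1 after 7 steps
= 7


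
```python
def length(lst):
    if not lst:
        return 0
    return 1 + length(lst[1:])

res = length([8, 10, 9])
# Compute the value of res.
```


length([8, 10, 9])
= 1 + length([10, 9])
= 1 + 1 + length([9])
= 1 + 1 + 1 + length([])
= 1 + 1 + 1 + 0
= 3


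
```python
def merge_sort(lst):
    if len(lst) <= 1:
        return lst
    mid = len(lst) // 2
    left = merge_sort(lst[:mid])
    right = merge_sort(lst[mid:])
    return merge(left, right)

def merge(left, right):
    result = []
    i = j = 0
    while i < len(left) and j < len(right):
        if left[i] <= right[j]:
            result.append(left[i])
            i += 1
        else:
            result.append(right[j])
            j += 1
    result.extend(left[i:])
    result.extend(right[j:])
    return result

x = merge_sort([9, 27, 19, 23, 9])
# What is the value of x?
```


merge_sort([9, 27, 19, 23, 9])
Split into [9, 27] and [19, 23, 9]
Left sorted: [9, 27]
Right sorted: [9, 19, 23]
Merge [9, 27] and [9, 19, 23]
= [9, 9, 19, 23, 27]


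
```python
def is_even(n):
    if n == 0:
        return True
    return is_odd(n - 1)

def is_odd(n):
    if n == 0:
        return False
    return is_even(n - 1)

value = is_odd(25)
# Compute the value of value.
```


is_odd(25)
= is_even(24)
= is_odd(23)
= is_even(22)
= is_odd(21)
= is_even(20)
= is_odd(19)
= is_even(18)
= is_odd(17)
= is_even(16)
= is_odd(15)
= is_even(14)
= is_odd(13)
= is_even(12)
= is_odd(11)
= is_even(10)
= is_odd(9)
= is_even(8)
= is_odd(7)
= is_even(6)
= is_odd(5)
= is_even(4)
= is_odd(3)
= is_even(2)
= is_odd(1)
= is_even(0)
n == 0: return True
= True


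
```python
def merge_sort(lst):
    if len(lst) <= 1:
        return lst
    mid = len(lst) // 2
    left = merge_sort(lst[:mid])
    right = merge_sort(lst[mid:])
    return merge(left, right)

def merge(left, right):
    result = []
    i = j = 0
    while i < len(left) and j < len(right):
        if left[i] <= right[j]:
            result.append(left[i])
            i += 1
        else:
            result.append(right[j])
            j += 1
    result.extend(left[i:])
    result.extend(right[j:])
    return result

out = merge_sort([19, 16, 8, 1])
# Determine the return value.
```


merge_sort([19, 16, 8, 1])
Split into [19, 16] and [8, 1]
Left sorted: [16, 19]
Right sorted: [1, 8]
Merge [16, 19] and [1, 8]
= [1, 8, 16, 19]


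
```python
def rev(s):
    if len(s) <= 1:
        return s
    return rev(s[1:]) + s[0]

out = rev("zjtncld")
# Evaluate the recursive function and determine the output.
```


rev("zjtncld")
= rev("jtncld") + "z"
= rev("tncld") + "j" + "z"
= rev("ncld") + "t" + "j" + "z"
= rev("cld") + "n" + "t" + "j" + "z"
= rev("ld") + "c" + "n" + "t" + "j" + "z"
= rev("d") + "l" + "c" + "n" + "t" + "j" + "z"
= "d" + "l" + "c" + "n" + "t" + "j" + "z"
= "dlcntjz"


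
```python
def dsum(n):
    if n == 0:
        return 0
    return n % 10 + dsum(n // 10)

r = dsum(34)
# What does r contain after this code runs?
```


dsum(34)
= 4 + dsum(3)
= 4 + 3 + dsum(0)
= 4 + 3 + 0
= 7


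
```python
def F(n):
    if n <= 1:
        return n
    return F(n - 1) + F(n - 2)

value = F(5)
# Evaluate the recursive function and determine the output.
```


F(5)
= F(4) + F(3)
= (F(3) + F(2)) + F(3)
Computing bottom-up: F(0)=0, F(1)=1, F(2)=1, F(3)=2, F(4)=3, F(5)=5
= 5


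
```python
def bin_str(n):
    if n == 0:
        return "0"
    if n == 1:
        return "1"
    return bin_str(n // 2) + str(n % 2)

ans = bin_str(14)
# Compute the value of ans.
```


bin_str(14)
= bin_str(7) + "0"
= bin_str(3) + "1" + "0"
= bin_str(1) + "1" + "1" + "0"
= "1" + "1" + "1" + "0"
= "1110"


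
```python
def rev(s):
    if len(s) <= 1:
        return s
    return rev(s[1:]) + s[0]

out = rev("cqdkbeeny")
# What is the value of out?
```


rev("cqdkbeeny")
= rev("qdkbeeny") + "c"
= rev("dkbeeny") + "q" + "c"
= rev("kbeeny") + "d" + "q" + "c"
= rev("beeny") + "k" + "d" + "q" + "c"
= rev("eeny") + "b" + "k" + "d" + "q" + "c"
= rev("eny") + "e" + "b" + "k" + "d" + "q" + "c"
= rev("ny") + "e" + "e" + "b" + "k" + "d" + "q" + "c"
= rev("y") + "n" + "e" + "e" + "b" + "k" + "d" + "q" + "c"
= "y" + "n" + "e" + "e" + "b" + "k" + "d" + "q" + "c"
= "yneebkdqc"


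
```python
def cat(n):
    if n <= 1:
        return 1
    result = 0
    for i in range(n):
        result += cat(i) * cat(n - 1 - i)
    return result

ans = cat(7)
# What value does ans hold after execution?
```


cat(7)
= sum of cat(i) * cat(7-1-i) for i in 0..6
First compute sub-values bottom-up:
  cat(0) = 1, cat(1) = 1
  cat(2) = 1*1 + 1*1 = 2
  cat(3) = 1*2 + 1*1 + 2*1 = 5
  cat(4) = 1*5 + 1*2 + 2*1 + 5*1 = 14
  cat(5) = 1*14 + 1*5 + 2*2 + 5*1 + 14*1 = 42
  cat(6) = 1*42 + 1*14 + 2*5 + 5*2 + 14*1 + 42*1 = 132
Now cat(7):
  cat(0)*cat(6) = 1*132 = 132
  cat(1)*cat(5) = 1*42 = 42
  cat(2)*cat(4) = 2*14 = 28
  cat(3)*cat(3) = 5*5 = 25
  cat(4)*cat(2) = 14*2 = 28
  cat(5)*cat(1) = 42*1 = 42
  cat(6)*cat(0) = 132*1 = 132
= 132 + 42 + 28 + 25 + 28 + 42 + 132
= 429


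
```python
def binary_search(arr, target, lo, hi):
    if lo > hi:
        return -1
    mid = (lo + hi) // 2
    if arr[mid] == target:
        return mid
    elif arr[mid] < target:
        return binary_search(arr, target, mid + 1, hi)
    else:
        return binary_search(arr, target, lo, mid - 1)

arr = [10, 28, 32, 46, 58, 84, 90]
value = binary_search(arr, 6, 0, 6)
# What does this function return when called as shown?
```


binary_search(arr, 6, 0, 6)
lo=0, hi=6, mid=3, arr[mid]=46
46 > 6, search left half
lo=0, hi=2, mid=1, arr[mid]=28
28 > 6, search left half
lo=0, hi=0, mid=0, arr[mid]=10
10 > 6, search left half
lo > hi, target not found, return -1
= -1


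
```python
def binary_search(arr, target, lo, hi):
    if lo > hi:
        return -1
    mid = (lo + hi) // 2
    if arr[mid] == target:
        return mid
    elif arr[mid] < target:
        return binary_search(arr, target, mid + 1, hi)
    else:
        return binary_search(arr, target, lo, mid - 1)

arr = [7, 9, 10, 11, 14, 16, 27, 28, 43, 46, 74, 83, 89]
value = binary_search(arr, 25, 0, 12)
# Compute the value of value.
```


binary_search(arr, 25, 0, 12)
lo=0, hi=12, mid=6, arr[mid]=27
27 > 25, search left half
lo=0, hi=5, mid=2, arr[mid]=10
10 < 25, search right half
lo=3, hi=5, mid=4, arr[mid]=14
14 < 25, search right half
lo=5, hi=5, mid=5, arr[mid]=16
16 < 25, search right half
lo > hi, target not found, return -1
= -1


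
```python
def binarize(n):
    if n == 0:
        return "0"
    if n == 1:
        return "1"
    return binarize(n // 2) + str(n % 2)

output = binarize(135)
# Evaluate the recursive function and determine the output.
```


binarize(135)
= binarize(67) + "1"
= binarize(33) + "1" + "1"
= binarize(16) + "1" + "1" + "1"
= binarize(8) + "0" + "1" + "1" + "1"
= binarize(4) + "0" + "0" + "1" + "1" + "1"
= binarize(2) + "0" + "0" + "0" + "1" + "1" + "1"
= binarize(1) + "0" + "0" + "0" + "0" + "1" + "1" + "1"
= "1" + "0" + "0" + "0" + "0" + "1" + "1" + "1"
= "10000111"


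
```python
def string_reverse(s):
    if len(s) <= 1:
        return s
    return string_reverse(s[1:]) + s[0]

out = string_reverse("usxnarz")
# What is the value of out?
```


string_reverse("usxnarz")
= string_reverse("sxnarz") + "u"
= string_reverse("xnarz") + "s" + "u"
= string_reverse("narz") + "x" + "s" + "u"
= string_reverse("arz") + "n" + "x" + "s" + "u"
= string_reverse("rz") + "a" + "n" + "x" + "s" + "u"
= string_reverse("z") + "r" + "a" + "n" + "x" + "s" + "u"
= "z" + "r" + "a" + "n" + "x" + "s" + "u"
= "zranxsu"


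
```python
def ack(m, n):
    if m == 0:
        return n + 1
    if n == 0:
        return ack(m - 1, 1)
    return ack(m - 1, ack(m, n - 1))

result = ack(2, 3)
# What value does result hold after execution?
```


ack(2, 3)
= ack(1, ack(2, 2))
First compute ack(2, 2) = 7
= ack(1, 7)
= 9


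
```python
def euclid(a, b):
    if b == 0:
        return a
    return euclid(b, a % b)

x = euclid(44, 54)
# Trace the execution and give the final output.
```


euclid(44, 54)
= euclid(54, 44 % 54) = euclid(54, 44)
= euclid(44, 54 % 44) = euclid(44, 10)
= euclid(10, 44 % 10) = euclid(10, 4)
= euclid(4, 10 % 4) = euclid(4, 2)
= euclid(2, 4 % 2) = euclid(2, 0)
b == 0, return a = 2


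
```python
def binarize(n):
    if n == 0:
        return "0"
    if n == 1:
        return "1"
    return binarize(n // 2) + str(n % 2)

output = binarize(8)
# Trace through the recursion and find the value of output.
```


binarize(8)
= binarize(4) + "0"
= binarize(2) + "0" + "0"
= binarize(1) + "0" + "0" + "0"
= "1" + "0" + "0" + "0"
= "1000"


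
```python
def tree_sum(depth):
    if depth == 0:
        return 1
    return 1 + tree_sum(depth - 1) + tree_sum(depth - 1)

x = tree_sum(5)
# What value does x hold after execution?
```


tree_sum(5)
= 1 + tree_sum(4) + tree_sum(4)
= 1 + 2 * tree_sum(4)
tree_sum(k) = 2^(k+1) - 1
tree_sum(0) = 1
tree_sum(1) = 3
tree_sum(2) = 7
tree_sum(3) = 15
tree_sum(4) = 31
tree_sum(5) = 2^6 - 1 = 63


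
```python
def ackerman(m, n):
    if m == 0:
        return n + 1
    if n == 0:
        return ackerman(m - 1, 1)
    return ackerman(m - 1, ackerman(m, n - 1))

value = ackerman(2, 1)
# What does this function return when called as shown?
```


ackerman(2, 1)
= ackerman(1, ackerman(2, 0))
First compute ackerman(2, 0) = 3
= ackerman(1, 3)
= 5


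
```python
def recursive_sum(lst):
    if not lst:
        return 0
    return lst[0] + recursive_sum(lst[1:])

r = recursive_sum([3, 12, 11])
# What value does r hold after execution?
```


recursive_sum([3, 12, 11])
= 3 + recursive_sum([12, 11])
= 3 + 12 + recursive_sum([11])
= 3 + 12 + 11 + recursive_sum([])
= 3 + 12 + 11 + 0
= 26


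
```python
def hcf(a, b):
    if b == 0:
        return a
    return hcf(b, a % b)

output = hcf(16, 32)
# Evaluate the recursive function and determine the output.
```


hcf(16, 32)
= hcf(32, 16 % 32) = hcf(32, 16)
= hcf(16, 32 % 16) = hcf(16, 0)
b == 0, return a = 16


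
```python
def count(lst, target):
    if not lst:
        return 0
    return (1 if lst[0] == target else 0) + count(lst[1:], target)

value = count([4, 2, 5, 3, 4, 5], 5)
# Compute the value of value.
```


count([4, 2, 5, 3, 4, 5], 5)
lst[0]=4 != 5: 0 + count([2, 5, 3, 4, 5], 5)
lst[0]=2 != 5: 0 + count([5, 3, 4, 5], 5)
lst[0]=5 == 5: 1 + count([3, 4, 5], 5)
lst[0]=3 != 5: 0 + count([4, 5], 5)
lst[0]=4 != 5: 0 + count([5], 5)
lst[0]=5 == 5: 1 + count([], 5)
= 2


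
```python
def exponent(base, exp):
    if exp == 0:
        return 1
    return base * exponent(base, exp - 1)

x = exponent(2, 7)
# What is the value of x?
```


exponent(2, 7)
= 2 * exponent(2, 6)
= 2 * 2 * exponent(2, 5)
= 2 * 2 * 2 * exponent(2, 4)
= 2 * 2 * 2 * 2 * exponent(2, 3)
= 2 * 2 * 2 * 2 * 2 * exponent(2, 2)
= 2 * 2 * 2 * 2 * 2 * 2 * exponent(2, 1)
= 2 * 2 * 2 * 2 * 2 * 2 * 2 * exponent(2, 0)
= 2 * 2 * 2 * 2 * 2 * 2 * 2 * 1
= 128


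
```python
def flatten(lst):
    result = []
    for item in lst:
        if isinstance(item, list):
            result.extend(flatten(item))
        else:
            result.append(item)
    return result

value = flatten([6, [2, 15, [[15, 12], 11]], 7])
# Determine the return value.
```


flatten([6, [2, 15, [[15, 12], 11]], 7])
Processing each element:
  6 is not a list -> append 6
  [2, 15, [[15, 12], 11]] is a list -> flatten recursively -> [2, 15, 15, 12, 11]
  7 is not a list -> append 7
= [6, 2, 15, 15, 12, 11, 7]


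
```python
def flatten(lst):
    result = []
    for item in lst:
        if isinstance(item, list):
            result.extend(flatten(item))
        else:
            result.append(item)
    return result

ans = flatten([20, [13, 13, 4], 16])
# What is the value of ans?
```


flatten([20, [13, 13, 4], 16])
Processing each element:
  20 is not a list -> append 20
  [13, 13, 4] is a list -> flatten recursively -> [13, 13, 4]
  16 is not a list -> append 16
= [20, 13, 13, 4, 16]


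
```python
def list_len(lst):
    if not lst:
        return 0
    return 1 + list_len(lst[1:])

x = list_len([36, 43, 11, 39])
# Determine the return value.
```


list_len([36, 43, 11, 39])
= 1 + list_len([43, 11, 39])
= 1 + 1 + list_len([11, 39])
= 1 + 1 + 1 + list_len([39])
= 1 + 1 + 1 + 1 + list_len([])
= 1 + 1 + 1 + 1 + 0
= 4


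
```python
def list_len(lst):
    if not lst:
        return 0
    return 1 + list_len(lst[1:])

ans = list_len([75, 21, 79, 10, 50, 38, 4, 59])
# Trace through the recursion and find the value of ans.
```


list_len([75, 21, 79, 10, 50, 38, 4, 59])
= 1 + list_len([21, 79, 10, 50, 38, 4, 59])
= 1 + 1 + list_len([79, 10, 50, 38, 4, 59])
= 1 + 1 + 1 + list_len([10, 50, 38, 4, 59])
= 1 + 1 + 1 + 1 + list_len([50, 38, 4, 59])
= 1 + 1 + 1 + 1 + 1 + list_len([38, 4, 59])
= 1 + 1 + 1 + 1 + 1 + 1 + list_len([4, 59])
= 1 + 1 + 1 + 1 + 1 + 1 + 1 + list_len([59])
= 1 + 1 + 1 + 1 + 1 + 1 + 1 + 1 + list_len([])
= 1 + 1 + 1 + 1 + 1 + 1 + 1 + 1 + 0
= 8


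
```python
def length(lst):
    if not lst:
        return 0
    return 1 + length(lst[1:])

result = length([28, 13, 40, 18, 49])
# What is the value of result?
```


length([28, 13, 40, 18, 49])
= 1 + length([13, 40, 18, 49])
= 1 + 1 + length([40, 18, 49])
= 1 + 1 + 1 + length([18, 49])
= 1 + 1 + 1 + 1 + length([49])
= 1 + 1 + 1 + 1 + 1 + length([])
= 1 + 1 + 1 + 1 + 1 + 0
= 5


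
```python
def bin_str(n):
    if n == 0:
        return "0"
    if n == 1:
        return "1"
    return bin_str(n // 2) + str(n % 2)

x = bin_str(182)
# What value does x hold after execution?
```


bin_str(182)
= bin_str(91) + "0"
= bin_str(45) + "1" + "0"
= bin_str(22) + "1" + "1" + "0"
= bin_str(11) + "0" + "1" + "1" + "0"
= bin_str(5) + "1" + "0" + "1" + "1" + "0"
= bin_str(2) + "1" + "1" + "0" + "1" + "1" + "0"
= bin_str(1) + "0" + "1" + "1" + "0" + "1" + "1" + "0"
= "1" + "0" + "1" + "1" + "0" + "1" + "1" + "0"
= "10110110"


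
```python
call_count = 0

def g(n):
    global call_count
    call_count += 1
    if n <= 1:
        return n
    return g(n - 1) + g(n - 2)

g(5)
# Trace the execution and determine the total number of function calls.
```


g(5) calls g(4) and g(3); each non-base call branches into two more.
Let C(k) = total number of calls made by g(k), including the call to g(k) itself.
Base cases: C(0) = 1, C(1) = 1
Recurrence: C(k) = 1 + C(k-1) + C(k-2)
  C(2) = 1 + C(1) + C(0) = 1 + 1 + 1 = 3
  C(3) = 1 + C(2) + C(1) = 1 + 3 + 1 = 5
  C(4) = 1 + C(3) + C(2) = 1 + 5 + 3 = 9
  C(5) = 1 + C(4) + C(3) = 1 + 9 + 5 = 15
Total calls = C(5) = 15


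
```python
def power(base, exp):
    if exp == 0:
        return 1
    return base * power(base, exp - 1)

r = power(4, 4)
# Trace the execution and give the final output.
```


power(4, 4)
= 4 * power(4, 3)
= 4 * 4 * power(4, 2)
= 4 * 4 * 4 * power(4, 1)
= 4 * 4 * 4 * 4 * power(4, 0)
= 4 * 4 * 4 * 4 * 1
= 256


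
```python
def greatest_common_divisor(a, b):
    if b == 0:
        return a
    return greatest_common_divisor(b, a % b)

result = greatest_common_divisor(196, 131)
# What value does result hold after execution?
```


greatest_common_divisor(196, 131)
= greatest_common_divisor(131, 196 % 131) = greatest_common_divisor(131, 65)
= greatest_common_divisor(65, 131 % 65) = greatest_common_divisor(65, 1)
= greatest_common_divisor(1, 65 % 1) = greatest_common_divisor(1, 0)
b == 0, return a = 1


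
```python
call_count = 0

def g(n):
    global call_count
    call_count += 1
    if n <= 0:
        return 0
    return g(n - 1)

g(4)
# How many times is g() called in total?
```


g(4) calls g(3) calls ... calls g(0)
Total calls: 4 + 1 (for base case) = 5


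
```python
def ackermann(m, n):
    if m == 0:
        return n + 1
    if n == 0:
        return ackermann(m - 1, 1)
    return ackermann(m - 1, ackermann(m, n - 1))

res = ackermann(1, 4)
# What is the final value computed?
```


ackermann(1, 4)
= ackermann(0, ackermann(1, 3))
First compute ackermann(1, 3) = 5
= ackermann(0, 5)
= 6


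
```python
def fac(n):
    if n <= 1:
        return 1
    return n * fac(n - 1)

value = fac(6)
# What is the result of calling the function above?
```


fac(6)
= 6 * fac(5)
= 6 * 5 * fac(4)
= 6 * 5 * 4 * fac(3)
= 6 * 5 * 4 * 3 * fac(2)
= 6 * 5 * 4 * 3 * 2 * fac(1)
= 6 * 5 * 4 * 3 * 2 * 1
= 720


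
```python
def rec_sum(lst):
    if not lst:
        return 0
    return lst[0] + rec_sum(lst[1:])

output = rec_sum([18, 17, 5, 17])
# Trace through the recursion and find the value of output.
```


rec_sum([18, 17, 5, 17])
= 18 + rec_sum([17, 5, 17])
= 18 + 17 + rec_sum([5, 17])
= 18 + 17 + 5 + rec_sum([17])
= 18 + 17 + 5 + 17 + rec_sum([])
= 18 + 17 + 5 + 17 + 0
= 57


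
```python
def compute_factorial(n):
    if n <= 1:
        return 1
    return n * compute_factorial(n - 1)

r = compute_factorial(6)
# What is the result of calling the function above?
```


compute_factorial(6)
= 6 * compute_factorial(5)
= 6 * 5 * compute_factorial(4)
= 6 * 5 * 4 * compute_factorial(3)
= 6 * 5 * 4 * 3 * compute_factorial(2)
= 6 * 5 * 4 * 3 * 2 * compute_factorial(1)
= 6 * 5 * 4 * 3 * 2 * 1
= 720


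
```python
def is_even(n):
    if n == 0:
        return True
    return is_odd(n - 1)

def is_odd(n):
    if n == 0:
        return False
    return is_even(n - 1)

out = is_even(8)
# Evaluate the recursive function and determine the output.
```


is_even(8)
= is_odd(7)
= is_even(6)
= is_odd(5)
= is_even(4)
= is_odd(3)
= is_even(2)
= is_odd(1)
= is_even(0)
n == 0: return True
= True


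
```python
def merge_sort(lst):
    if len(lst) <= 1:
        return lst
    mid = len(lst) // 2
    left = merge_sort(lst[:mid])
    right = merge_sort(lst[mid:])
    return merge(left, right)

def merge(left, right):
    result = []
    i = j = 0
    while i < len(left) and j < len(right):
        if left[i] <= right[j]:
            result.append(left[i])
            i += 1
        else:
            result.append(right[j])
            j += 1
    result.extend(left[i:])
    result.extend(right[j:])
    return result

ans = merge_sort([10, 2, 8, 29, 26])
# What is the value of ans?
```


merge_sort([10, 2, 8, 29, 26])
Split into [10, 2] and [8, 29, 26]
Left sorted: [2, 10]
Right sorted: [8, 26, 29]
Merge [2, 10] and [8, 26, 29]
= [2, 8, 10, 26, 29]


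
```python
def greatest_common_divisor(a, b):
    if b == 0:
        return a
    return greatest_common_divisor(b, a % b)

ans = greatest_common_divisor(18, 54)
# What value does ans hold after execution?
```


greatest_common_divisor(18, 54)
= greatest_common_divisor(54, 18 % 54) = greatest_common_divisor(54, 18)
= greatest_common_divisor(18, 54 % 18) = greatest_common_divisor(18, 0)
b == 0, return a = 18


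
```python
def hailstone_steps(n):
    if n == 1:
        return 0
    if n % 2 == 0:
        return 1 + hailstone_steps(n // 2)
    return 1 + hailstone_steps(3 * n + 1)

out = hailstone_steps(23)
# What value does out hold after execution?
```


hailstone_steps(23)
23 is odd -> 3*23+1 = 70 -> hailstone_steps(70)
70 is even -> hailstone_steps(35)
35 is odd -> 3*35+1 = 106 -> hailstone_steps(106)
106 is even -> hailstone_steps(53)
53 is odd -> 3*53+1 = 160 -> hailstone_steps(160)
160 is even -> hailstone_steps(80)
80 is even -> hailstone_steps(40)
40 is even -> hailstone_steps(20)
20 is even -> hailstone_steps(10)
10 is even -> hailstone_steps(5)
5 is odd -> 3*5+1 = 16 -> hailstone_steps(16)
16 is even -> hailstone_steps(8)
8 is even -> hailstone_steps(4)
4 is even -> hailstone_steps(2)
2 is even -> hailstone_steps(1)
Reached 1 after 15 steps
= 15
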